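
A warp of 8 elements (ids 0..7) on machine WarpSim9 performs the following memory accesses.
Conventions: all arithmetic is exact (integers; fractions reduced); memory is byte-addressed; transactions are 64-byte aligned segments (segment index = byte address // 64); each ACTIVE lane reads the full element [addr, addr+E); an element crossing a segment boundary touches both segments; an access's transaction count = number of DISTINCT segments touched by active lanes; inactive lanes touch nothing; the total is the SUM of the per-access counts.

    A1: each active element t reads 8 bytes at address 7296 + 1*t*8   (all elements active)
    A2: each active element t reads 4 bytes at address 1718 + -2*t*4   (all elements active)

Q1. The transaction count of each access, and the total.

A1: 1 transaction
A2: 2 transactions

Answer: 1,2; total 3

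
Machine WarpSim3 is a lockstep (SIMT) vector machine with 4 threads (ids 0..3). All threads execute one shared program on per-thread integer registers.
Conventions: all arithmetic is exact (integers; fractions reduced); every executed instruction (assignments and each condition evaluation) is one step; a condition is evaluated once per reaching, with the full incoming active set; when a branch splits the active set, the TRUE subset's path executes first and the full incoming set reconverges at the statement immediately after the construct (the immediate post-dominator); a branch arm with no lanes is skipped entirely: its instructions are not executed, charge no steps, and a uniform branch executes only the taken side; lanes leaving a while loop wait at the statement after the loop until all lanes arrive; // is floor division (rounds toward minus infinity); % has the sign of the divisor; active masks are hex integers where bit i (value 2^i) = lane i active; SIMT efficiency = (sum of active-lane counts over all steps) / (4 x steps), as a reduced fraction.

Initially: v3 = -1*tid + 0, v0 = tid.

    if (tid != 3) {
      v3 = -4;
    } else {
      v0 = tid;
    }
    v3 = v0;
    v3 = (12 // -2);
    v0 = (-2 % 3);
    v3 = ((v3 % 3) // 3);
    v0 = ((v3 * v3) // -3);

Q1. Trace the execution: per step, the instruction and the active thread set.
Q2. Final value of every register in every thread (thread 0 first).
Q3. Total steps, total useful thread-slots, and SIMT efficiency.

step 0: eval (tid != 3)              0xf
step 1: v3 <- -4                     0x7
step 2: v0 <- tid                    0x8
step 3: v3 <- v0                     0xf
step 4: v3 <- (12 // -2)             0xf
step 5: v0 <- (-2 % 3)               0xf
step 6: v3 <- ((v3 % 3) // 3)        0xf
step 7: v0 <- ((v3 * v3) // -3)      0xf

Answer: 8 steps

v3: 0,0,0,0
v0: 0,0,0,0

steps = 8; useful = 28; efficiency = 28/32 = 7/8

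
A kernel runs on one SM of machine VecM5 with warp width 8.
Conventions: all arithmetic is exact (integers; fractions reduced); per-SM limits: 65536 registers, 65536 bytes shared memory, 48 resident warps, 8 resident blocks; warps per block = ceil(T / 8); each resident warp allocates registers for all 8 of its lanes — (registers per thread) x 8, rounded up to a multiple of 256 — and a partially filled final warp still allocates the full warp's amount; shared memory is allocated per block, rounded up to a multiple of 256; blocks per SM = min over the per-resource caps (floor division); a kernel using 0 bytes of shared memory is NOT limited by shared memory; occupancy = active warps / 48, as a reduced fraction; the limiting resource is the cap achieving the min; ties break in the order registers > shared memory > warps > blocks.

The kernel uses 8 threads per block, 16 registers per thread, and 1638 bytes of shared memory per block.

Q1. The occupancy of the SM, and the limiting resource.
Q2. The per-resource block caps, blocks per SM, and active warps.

Answer: occupancy 1/6, limited by blocks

registers: 256 blocks
shared memory: 36 blocks
warps: 48 blocks
blocks: 8 blocks

Answer: 8 blocks, 8 active warps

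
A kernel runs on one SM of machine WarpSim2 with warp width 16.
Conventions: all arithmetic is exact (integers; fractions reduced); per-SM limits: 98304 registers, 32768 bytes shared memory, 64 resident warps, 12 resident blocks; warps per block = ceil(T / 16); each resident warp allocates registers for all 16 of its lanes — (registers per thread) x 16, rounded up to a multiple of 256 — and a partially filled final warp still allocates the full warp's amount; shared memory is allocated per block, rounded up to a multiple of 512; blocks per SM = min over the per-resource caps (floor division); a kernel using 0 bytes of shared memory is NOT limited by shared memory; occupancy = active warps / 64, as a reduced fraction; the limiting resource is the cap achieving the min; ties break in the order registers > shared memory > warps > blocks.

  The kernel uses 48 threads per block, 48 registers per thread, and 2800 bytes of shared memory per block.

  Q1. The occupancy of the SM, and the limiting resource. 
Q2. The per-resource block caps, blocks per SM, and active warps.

Answer: occupancy 15/32, limited by shared memory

registers: 42 blocks
shared memory: 10 blocks
warps: 21 blocks
blocks: 12 blocks

Answer: 10 blocks, 30 active warps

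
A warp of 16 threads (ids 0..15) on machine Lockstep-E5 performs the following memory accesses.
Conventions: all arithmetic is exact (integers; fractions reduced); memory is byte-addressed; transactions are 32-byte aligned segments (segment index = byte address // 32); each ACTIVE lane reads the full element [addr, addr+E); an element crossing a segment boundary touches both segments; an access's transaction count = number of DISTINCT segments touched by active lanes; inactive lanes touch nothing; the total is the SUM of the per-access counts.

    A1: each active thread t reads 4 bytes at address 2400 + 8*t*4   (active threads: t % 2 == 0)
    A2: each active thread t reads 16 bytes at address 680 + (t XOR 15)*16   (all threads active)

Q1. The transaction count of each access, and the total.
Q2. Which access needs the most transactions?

A1: 8 transactions
A2: 9 transactions

Answer: 8,9; total 17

Answer: A2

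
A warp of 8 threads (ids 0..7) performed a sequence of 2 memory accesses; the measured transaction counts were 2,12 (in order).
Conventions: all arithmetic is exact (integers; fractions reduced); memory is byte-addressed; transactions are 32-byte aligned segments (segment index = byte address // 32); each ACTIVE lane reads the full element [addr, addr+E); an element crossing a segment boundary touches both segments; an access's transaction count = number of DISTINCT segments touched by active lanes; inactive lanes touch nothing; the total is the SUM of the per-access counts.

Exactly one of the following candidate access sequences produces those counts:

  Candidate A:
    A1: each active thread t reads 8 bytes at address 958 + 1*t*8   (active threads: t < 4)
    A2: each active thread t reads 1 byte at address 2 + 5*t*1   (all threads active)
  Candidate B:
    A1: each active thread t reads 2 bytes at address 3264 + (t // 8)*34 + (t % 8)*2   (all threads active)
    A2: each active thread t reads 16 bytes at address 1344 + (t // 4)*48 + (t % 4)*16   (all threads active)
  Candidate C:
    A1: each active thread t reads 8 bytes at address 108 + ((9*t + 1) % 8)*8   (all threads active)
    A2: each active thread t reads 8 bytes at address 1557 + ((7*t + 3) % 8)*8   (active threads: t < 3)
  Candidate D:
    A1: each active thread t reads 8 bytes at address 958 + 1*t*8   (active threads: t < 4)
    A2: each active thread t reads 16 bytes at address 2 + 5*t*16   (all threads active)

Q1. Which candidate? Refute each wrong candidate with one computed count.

A: A2 gives 2 transactions, not 12
B: A1 gives 1 transaction, not 2
C: A1 gives 3 transactions, not 2
D: all counts match (2,12)

Answer: D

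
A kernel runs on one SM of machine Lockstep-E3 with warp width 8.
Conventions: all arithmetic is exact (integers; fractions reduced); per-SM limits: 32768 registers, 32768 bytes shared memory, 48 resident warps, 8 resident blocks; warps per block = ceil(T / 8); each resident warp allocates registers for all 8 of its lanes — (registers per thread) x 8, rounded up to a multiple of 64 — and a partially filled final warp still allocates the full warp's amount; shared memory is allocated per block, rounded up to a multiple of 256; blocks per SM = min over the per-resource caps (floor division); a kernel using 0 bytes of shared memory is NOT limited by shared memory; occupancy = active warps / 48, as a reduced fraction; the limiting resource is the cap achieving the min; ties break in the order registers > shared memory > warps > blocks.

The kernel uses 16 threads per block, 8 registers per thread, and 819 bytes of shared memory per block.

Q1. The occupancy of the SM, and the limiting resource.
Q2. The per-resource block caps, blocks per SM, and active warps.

Answer: occupancy 1/3, limited by blocks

registers: 256 blocks
shared memory: 32 blocks
warps: 24 blocks
blocks: 8 blocks

Answer: 8 blocks, 16 active warps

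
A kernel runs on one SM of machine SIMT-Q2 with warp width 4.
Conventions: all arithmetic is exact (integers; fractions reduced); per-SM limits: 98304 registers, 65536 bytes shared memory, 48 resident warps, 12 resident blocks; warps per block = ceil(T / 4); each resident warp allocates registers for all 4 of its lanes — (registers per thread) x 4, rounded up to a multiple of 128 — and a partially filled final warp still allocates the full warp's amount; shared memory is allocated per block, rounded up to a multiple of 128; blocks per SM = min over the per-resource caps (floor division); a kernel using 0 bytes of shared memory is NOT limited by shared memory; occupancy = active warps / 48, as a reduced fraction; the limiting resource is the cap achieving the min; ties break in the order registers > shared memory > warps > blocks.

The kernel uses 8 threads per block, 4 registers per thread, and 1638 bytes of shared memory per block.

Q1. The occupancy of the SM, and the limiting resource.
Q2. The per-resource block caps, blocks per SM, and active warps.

Answer: occupancy 1/2, limited by blocks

registers: 384 blocks
shared memory: 39 blocks
warps: 24 blocks
blocks: 12 blocks

Answer: 12 blocks, 24 active warps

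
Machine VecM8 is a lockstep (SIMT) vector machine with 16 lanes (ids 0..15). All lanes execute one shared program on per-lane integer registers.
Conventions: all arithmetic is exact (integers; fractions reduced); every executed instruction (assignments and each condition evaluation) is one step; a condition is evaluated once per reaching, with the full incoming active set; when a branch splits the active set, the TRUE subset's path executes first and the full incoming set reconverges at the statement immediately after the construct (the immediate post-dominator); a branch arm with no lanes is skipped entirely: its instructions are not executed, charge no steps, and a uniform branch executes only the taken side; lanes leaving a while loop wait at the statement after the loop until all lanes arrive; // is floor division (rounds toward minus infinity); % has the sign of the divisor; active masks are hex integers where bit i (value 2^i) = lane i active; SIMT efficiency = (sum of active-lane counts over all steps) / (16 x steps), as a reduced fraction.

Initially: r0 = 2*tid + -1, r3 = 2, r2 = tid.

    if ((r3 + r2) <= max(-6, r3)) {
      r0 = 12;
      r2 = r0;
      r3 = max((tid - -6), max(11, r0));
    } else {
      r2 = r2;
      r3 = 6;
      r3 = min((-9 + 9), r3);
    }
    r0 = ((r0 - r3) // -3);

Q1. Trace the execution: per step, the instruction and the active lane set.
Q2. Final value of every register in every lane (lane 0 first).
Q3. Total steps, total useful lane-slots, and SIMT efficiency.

step 0: eval ((r3 + r2) <= max(-6, r3)) 0xffff
step 1: r0 <- 12                     0x0001
step 2: r2 <- r0                     0x0001
step 3: r3 <- max((tid - -6), max(11, r0)) 0x0001
step 4: r2 <- r2                     0xfffe
step 5: r3 <- 6                      0xfffe
step 6: r3 <- min((-9 + 9), r3)      0xfffe
step 7: r0 <- ((r0 - r3) // -3)      0xffff

Answer: 8 steps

r0: 0,-1,-1,-2,-3,-3,-4,-5,-5,-6,-7,-7,-8,-9,-9,-10
r3: 12,0,0,0,0,0,0,0,0,0,0,0,0,0,0,0
r2: 12,1,2,3,4,5,6,7,8,9,10,11,12,13,14,15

steps = 8; useful = 80; efficiency = 80/128 = 5/8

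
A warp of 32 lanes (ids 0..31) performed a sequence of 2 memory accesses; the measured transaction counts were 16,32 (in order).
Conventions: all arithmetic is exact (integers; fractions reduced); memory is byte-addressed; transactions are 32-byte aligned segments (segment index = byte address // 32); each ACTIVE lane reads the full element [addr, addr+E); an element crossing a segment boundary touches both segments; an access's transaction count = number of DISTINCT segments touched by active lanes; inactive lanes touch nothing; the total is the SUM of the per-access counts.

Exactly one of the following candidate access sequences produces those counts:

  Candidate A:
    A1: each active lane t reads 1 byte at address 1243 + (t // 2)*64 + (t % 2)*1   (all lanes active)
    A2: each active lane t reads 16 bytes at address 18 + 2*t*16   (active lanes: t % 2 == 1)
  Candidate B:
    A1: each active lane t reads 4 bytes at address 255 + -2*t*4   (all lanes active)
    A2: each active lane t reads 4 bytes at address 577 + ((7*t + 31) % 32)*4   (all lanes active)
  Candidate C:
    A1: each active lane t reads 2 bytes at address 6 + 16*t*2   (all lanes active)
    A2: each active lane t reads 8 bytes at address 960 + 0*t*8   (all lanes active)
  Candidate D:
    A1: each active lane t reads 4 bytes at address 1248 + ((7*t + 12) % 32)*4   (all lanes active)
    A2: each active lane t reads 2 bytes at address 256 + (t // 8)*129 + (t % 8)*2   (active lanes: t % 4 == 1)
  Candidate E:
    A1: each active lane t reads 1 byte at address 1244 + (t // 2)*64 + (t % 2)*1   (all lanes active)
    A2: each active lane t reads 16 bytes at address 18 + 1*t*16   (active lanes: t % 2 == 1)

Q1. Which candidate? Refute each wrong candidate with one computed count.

B: A1 gives 9 transactions, not 16
C: A1 gives 32 transactions, not 16
D: A1 gives 4 transactions, not 16
E: A2 gives 16 transactions, not 32
A: all counts match (16,32)

Answer: A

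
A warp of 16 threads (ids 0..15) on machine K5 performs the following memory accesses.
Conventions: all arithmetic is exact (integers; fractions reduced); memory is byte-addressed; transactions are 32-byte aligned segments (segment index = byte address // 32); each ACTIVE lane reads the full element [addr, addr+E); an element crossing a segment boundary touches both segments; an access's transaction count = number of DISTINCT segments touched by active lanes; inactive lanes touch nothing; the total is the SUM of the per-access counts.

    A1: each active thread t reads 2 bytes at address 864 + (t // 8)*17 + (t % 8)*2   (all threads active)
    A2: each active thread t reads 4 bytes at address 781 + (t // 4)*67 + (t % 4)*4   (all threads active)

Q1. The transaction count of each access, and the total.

A1: 2 transactions
A2: 6 transactions

Answer: 2,6; total 8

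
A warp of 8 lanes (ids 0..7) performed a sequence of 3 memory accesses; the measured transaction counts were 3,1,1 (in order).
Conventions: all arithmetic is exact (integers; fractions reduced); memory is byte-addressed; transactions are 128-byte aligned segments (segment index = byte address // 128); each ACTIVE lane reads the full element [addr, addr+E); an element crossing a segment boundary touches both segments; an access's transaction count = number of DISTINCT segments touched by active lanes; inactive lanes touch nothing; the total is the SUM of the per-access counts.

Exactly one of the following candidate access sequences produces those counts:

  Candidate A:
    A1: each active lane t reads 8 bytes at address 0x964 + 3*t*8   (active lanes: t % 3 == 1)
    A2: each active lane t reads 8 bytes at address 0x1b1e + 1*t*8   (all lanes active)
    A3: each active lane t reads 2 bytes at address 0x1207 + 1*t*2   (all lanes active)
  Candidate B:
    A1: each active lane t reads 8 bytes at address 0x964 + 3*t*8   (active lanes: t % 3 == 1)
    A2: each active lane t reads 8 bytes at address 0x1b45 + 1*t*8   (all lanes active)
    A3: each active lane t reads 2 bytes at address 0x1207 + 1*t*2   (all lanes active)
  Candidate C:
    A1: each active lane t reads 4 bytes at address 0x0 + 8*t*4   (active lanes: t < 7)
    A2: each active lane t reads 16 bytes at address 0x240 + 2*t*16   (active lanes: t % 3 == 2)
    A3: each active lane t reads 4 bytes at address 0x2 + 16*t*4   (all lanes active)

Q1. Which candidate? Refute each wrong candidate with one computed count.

B: A2 gives 2 transactions, not 1
C: A1 gives 2 transactions, not 3
A: all counts match (3,1,1)

Answer: A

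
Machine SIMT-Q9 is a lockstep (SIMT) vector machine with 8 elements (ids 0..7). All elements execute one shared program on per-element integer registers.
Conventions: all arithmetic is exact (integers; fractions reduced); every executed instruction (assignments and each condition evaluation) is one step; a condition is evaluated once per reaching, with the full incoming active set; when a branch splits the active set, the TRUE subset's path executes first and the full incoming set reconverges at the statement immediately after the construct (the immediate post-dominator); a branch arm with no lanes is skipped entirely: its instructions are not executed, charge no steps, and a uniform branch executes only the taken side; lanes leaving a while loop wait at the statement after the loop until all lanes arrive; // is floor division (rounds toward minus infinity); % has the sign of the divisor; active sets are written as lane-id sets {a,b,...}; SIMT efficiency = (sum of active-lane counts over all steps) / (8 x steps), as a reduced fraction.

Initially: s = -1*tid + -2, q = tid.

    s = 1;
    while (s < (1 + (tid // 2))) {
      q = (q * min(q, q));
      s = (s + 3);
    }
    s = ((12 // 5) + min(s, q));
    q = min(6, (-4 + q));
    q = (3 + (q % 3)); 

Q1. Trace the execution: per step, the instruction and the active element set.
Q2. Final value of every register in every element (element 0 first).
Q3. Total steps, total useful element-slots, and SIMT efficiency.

step 0: s <- 1                       {0,1,2,3,4,5,6,7}
step 1: eval (s < (1 + (tid // 2)))  {0,1,2,3,4,5,6,7}
step 2: q <- (q * min(q, q))         {2,3,4,5,6,7}
step 3: s <- (s + 3)                 {2,3,4,5,6,7}
step 4: eval (s < (1 + (tid // 2)))  {2,3,4,5,6,7}
step 5: s <- ((12 // 5) + min(s, q)) {0,1,2,3,4,5,6,7}
step 6: q <- min(6, (-4 + q))        {0,1,2,3,4,5,6,7}
step 7: q <- (3 + (q % 3))           {0,1,2,3,4,5,6,7}

Answer: 8 steps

s: 2,3,6,6,6,6,6,6
q: 5,3,3,5,3,3,3,3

steps = 8; useful = 58; efficiency = 58/64 = 29/32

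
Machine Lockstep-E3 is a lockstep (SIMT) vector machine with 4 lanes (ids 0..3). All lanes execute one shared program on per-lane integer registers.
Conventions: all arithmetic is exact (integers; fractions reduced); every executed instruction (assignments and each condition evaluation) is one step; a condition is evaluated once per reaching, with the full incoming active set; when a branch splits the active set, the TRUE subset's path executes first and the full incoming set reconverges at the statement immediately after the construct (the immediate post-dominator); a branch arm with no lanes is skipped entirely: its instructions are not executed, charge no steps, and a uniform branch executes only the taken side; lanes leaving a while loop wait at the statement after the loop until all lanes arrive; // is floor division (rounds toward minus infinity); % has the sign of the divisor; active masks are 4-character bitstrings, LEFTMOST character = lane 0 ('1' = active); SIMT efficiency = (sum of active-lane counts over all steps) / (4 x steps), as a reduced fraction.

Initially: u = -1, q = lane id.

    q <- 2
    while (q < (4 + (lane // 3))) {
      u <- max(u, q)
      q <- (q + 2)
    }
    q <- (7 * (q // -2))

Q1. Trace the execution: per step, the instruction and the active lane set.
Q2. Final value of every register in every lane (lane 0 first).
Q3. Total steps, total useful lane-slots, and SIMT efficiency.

step 0: q <- 2                       1111
step 1: eval (q < (4 + (lane // 3))) 1111
step 2: u <- max(u, q)               1111
step 3: q <- (q + 2)                 1111
step 4: eval (q < (4 + (lane // 3))) 1111
step 5: u <- max(u, q)               0001
step 6: q <- (q + 2)                 0001
step 7: eval (q < (4 + (lane // 3))) 0001
step 8: q <- (7 * (q // -2))         1111

Answer: 9 steps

u: 2,2,2,4
q: -14,-14,-14,-21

steps = 9; useful = 27; efficiency = 27/36 = 3/4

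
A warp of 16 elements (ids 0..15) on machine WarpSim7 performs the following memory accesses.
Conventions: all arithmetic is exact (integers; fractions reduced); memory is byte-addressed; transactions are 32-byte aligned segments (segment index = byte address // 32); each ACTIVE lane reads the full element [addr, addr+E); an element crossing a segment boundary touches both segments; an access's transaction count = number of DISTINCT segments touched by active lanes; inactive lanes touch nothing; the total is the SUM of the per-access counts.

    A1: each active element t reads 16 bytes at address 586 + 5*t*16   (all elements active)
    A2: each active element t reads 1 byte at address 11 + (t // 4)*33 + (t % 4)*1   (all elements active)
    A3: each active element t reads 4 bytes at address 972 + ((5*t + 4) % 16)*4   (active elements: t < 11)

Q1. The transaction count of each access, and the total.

A1: 24 transactions
A2: 4 transactions
A3: 3 transactions

Answer: 24,4,3; total 31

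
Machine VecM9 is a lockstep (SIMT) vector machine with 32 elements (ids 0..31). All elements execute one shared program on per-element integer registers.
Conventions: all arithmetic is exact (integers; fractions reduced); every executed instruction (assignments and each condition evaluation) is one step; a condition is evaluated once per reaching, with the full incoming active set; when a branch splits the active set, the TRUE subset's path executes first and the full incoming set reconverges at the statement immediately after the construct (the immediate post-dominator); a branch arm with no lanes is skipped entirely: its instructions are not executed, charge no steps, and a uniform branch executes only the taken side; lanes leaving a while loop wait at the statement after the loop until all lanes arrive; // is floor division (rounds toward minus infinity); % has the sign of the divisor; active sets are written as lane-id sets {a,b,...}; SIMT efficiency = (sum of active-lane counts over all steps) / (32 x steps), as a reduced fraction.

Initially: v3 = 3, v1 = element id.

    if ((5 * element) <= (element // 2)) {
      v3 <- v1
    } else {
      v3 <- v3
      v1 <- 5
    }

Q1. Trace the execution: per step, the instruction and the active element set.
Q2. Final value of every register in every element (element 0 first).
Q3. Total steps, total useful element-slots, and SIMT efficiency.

step 0: eval ((5 * element) <= (element // 2)) {0,1,2,3,4,5,6,7,8,9,10,11,12,13,14,15,16,17,18,19,20,21,22,23,24,25,26,27,28,29,30,31}
step 1: v3 <- v1                     {0}
step 2: v3 <- v3                     {1,2,3,4,5,6,7,8,9,10,11,12,13,14,15,16,17,18,19,20,21,22,23,24,25,26,27,28,29,30,31}
step 3: v1 <- 5                      {1,2,3,4,5,6,7,8,9,10,11,12,13,14,15,16,17,18,19,20,21,22,23,24,25,26,27,28,29,30,31}

Answer: 4 steps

v3: 0,3,3,3,3,3,3,3,3,3,3,3,3,3,3,3,3,3,3,3,3,3,3,3,3,3,3,3,3,3,3,3
v1: 0,5,5,5,5,5,5,5,5,5,5,5,5,5,5,5,5,5,5,5,5,5,5,5,5,5,5,5,5,5,5,5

steps = 4; useful = 95; efficiency = 95/128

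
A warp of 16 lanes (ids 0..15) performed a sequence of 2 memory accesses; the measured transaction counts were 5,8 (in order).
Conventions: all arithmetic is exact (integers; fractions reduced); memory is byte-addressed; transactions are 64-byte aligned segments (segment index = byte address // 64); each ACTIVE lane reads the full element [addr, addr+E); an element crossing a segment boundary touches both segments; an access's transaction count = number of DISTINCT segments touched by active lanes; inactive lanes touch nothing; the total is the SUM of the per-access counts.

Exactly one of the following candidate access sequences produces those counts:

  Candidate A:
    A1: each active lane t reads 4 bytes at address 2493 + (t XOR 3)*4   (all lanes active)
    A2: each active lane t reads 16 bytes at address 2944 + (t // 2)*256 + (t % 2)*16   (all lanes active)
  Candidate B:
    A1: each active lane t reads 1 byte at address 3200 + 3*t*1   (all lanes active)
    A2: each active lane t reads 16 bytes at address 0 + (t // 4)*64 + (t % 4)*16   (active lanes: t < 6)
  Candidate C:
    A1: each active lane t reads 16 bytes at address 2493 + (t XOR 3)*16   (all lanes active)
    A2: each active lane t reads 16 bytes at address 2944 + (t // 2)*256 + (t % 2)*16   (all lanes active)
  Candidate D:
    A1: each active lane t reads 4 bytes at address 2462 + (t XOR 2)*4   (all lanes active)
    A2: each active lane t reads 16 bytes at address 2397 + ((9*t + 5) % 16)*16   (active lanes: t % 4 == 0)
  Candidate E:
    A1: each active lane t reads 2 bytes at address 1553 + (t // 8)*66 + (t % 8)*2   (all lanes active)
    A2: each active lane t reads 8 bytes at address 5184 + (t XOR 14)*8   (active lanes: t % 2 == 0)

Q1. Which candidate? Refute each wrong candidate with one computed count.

A: A1 gives 2 transactions, not 5
B: A1 gives 1 transaction, not 5
D: A1 gives 2 transactions, not 5
E: A1 gives 2 transactions, not 5
C: all counts match (5,8)

Answer: C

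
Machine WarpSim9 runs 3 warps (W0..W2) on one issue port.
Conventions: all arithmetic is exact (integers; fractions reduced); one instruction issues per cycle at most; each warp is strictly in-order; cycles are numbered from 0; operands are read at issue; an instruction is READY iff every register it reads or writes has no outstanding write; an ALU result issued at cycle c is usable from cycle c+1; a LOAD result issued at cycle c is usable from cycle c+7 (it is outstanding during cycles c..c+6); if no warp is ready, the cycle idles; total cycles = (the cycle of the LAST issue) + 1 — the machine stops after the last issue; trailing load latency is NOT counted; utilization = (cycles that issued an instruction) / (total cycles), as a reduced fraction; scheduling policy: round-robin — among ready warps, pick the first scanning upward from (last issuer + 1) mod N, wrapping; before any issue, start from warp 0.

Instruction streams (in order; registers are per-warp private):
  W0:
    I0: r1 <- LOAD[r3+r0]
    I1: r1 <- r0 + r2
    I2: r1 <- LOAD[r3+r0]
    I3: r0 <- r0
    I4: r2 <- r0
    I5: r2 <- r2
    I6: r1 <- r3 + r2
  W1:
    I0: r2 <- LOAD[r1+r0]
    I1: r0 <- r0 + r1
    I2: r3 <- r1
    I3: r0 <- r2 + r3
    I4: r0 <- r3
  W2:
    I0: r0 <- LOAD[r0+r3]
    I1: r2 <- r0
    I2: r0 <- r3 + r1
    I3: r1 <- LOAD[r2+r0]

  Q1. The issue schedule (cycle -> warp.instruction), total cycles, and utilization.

cycle 0: W0.I0
cycle 1: W1.I0
cycle 2: W2.I0
cycle 3: W1.I1
cycle 4: W1.I2
cycle 5: idle
cycle 6: idle
cycle 7: W0.I1
cycle 8: W1.I3
cycle 9: W2.I1
cycle 10: W0.I2
cycle 11: W1.I4
cycle 12: W2.I2
cycle 13: W0.I3
cycle 14: W2.I3
cycle 15: W0.I4
cycle 16: W0.I5
cycle 17: W0.I6

Answer: 18 cycles, utilization 8/9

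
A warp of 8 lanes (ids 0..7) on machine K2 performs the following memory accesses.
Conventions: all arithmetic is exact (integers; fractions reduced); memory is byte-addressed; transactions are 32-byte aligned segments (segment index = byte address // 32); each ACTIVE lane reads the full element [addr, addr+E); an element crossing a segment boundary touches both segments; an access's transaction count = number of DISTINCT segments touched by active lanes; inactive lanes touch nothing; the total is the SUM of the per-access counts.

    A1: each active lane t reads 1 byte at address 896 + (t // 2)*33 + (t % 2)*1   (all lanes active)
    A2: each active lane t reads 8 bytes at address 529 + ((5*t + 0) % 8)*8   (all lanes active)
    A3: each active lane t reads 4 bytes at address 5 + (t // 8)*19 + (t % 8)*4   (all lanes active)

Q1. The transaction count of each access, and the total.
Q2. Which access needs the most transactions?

A1: 4 transactions
A2: 3 transactions
A3: 2 transactions

Answer: 4,3,2; total 9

Answer: A1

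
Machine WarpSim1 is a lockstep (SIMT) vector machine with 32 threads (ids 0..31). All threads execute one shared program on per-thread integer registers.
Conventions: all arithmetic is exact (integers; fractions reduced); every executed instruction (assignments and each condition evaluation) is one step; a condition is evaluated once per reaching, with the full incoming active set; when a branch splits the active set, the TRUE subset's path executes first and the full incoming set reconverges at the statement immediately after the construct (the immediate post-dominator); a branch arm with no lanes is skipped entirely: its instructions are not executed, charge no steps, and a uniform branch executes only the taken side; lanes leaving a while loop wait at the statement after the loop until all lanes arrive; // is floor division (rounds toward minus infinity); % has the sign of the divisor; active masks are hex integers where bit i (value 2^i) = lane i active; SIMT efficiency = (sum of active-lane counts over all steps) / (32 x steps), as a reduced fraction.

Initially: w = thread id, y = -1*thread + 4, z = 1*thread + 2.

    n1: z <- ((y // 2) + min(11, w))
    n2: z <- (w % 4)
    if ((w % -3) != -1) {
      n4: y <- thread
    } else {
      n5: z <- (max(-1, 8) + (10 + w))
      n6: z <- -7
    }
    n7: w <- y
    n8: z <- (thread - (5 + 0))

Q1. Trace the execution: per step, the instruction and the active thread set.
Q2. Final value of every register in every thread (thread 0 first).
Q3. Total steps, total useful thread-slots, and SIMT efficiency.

step 0: z <- ((y // 2) + min(11, w)) 0xffffffff
step 1: z <- (w % 4)                 0xffffffff
step 2: eval ((w % -3) != -1)        0xffffffff
step 3: y <- thread                  0xdb6db6db
step 4: z <- (max(-1, 8) + (10 + w)) 0x24924924
step 5: z <- -7                      0x24924924
step 6: w <- y                       0xffffffff
step 7: z <- (thread - (5 + 0))      0xffffffff

Answer: 8 steps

w: 0,1,2,3,4,-1,6,7,-4,9,10,-7,12,13,-10,15,16,-13,18,19,-16,21,22,-19,24,25,-22,27,28,-25,30,31
y: 0,1,2,3,4,-1,6,7,-4,9,10,-7,12,13,-10,15,16,-13,18,19,-16,21,22,-19,24,25,-22,27,28,-25,30,31
z: -5,-4,-3,-2,-1,0,1,2,3,4,5,6,7,8,9,10,11,12,13,14,15,16,17,18,19,20,21,22,23,24,25,26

steps = 8; useful = 202; efficiency = 202/256 = 101/128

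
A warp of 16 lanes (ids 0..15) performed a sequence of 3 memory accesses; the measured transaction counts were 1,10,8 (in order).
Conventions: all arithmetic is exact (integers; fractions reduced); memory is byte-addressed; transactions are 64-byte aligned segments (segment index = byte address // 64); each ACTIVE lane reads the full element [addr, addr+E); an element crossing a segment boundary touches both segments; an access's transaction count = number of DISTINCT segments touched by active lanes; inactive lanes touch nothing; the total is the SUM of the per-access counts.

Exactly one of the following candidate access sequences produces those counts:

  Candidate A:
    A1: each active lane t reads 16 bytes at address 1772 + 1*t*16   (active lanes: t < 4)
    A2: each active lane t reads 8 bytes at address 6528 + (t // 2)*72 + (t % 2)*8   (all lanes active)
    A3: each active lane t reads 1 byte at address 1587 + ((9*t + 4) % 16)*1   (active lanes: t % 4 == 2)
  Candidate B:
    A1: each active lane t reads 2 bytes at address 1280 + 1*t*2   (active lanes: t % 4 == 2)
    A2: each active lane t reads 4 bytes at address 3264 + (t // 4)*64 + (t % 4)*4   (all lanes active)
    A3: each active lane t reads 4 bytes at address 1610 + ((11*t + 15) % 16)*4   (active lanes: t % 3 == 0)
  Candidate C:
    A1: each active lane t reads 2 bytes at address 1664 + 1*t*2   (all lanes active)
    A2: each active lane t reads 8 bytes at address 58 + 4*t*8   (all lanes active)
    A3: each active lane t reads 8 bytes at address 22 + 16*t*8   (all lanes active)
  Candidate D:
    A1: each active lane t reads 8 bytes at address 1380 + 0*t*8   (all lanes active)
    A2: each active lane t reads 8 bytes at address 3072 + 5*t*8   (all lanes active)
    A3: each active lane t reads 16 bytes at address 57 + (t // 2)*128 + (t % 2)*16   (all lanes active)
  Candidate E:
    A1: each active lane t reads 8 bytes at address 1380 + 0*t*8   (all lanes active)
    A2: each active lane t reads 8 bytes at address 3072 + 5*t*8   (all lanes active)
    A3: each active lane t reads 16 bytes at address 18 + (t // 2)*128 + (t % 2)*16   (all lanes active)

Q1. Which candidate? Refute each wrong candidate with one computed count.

A: A1 gives 2 transactions, not 1
B: A2 gives 4 transactions, not 10
C: A2 gives 9 transactions, not 10
D: A3 gives 16 transactions, not 8
E: all counts match (1,10,8)

Answer: E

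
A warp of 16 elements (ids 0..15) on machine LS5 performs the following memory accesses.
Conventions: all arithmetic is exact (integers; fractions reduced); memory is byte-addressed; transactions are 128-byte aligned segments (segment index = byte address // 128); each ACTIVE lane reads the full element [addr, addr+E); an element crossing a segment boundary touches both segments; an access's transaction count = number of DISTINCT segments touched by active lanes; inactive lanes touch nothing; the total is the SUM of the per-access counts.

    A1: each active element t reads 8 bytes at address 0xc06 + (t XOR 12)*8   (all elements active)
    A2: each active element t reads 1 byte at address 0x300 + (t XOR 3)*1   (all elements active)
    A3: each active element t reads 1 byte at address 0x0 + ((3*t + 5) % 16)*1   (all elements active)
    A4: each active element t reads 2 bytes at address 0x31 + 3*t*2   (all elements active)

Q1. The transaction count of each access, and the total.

A1: 2 transactions
A2: 1 transaction
A3: 1 transaction
A4: 2 transactions

Answer: 2,1,1,2; total 6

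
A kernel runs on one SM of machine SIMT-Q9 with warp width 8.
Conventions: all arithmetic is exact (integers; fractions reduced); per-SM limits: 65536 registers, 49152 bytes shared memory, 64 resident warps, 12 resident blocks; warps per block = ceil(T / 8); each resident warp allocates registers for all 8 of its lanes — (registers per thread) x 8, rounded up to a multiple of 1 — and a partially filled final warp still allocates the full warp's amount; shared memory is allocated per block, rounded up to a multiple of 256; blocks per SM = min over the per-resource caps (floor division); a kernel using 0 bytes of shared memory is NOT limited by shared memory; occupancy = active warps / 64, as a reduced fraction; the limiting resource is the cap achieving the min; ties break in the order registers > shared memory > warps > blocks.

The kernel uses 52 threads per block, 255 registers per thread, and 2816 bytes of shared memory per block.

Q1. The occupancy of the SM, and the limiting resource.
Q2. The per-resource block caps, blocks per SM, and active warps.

Answer: occupancy 7/16, limited by registers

registers: 4 blocks
shared memory: 17 blocks
warps: 9 blocks
blocks: 12 blocks

Answer: 4 blocks, 28 active warps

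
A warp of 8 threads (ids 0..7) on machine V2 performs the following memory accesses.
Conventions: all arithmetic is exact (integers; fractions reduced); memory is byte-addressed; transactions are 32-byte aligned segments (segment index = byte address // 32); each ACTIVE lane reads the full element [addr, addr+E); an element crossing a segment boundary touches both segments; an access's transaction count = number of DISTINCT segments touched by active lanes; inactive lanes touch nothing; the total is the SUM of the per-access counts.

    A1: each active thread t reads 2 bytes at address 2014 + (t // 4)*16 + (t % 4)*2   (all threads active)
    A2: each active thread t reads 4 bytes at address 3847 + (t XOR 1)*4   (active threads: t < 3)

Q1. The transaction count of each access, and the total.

A1: 2 transactions
A2: 1 transaction

Answer: 2,1; total 3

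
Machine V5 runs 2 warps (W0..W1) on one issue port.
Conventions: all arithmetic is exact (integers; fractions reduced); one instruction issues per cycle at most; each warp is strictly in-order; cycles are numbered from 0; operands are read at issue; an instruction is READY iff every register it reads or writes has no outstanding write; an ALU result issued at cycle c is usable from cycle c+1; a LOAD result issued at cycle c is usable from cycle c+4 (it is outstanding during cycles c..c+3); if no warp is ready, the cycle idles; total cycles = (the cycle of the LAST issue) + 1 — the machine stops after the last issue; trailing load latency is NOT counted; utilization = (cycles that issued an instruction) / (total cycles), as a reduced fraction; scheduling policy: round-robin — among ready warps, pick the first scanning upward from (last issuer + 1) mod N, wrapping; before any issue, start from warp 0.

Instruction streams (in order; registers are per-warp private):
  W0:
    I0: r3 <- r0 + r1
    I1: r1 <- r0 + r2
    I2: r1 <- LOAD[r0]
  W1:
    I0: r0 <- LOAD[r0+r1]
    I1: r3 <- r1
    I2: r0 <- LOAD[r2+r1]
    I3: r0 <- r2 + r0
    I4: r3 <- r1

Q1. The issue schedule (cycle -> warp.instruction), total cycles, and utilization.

cycle 0: W0.I0
cycle 1: W1.I0
cycle 2: W0.I1
cycle 3: W1.I1
cycle 4: W0.I2
cycle 5: W1.I2
cycle 6: idle
cycle 7: idle
cycle 8: idle
cycle 9: W1.I3
cycle 10: W1.I4

Answer: 11 cycles, utilization 8/11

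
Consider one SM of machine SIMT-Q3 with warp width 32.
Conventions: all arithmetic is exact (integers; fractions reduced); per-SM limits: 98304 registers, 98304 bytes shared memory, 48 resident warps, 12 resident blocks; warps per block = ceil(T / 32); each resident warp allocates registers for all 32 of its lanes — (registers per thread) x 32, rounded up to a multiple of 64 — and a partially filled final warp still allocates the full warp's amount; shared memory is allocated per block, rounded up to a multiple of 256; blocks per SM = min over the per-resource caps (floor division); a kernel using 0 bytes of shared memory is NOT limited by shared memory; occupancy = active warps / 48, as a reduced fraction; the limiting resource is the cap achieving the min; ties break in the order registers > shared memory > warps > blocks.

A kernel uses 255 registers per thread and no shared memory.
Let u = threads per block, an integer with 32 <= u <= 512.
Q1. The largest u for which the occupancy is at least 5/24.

Answer: u = 384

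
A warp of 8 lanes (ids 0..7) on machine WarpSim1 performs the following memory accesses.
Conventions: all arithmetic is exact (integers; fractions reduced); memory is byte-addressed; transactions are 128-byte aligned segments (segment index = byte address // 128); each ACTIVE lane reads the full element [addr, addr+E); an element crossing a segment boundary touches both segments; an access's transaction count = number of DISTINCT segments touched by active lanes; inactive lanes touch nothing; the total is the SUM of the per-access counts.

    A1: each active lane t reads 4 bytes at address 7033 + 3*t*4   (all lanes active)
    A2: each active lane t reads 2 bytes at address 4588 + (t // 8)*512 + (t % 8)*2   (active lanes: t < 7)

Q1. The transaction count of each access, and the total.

A1: 2 transactions
A2: 1 transaction

Answer: 2,1; total 3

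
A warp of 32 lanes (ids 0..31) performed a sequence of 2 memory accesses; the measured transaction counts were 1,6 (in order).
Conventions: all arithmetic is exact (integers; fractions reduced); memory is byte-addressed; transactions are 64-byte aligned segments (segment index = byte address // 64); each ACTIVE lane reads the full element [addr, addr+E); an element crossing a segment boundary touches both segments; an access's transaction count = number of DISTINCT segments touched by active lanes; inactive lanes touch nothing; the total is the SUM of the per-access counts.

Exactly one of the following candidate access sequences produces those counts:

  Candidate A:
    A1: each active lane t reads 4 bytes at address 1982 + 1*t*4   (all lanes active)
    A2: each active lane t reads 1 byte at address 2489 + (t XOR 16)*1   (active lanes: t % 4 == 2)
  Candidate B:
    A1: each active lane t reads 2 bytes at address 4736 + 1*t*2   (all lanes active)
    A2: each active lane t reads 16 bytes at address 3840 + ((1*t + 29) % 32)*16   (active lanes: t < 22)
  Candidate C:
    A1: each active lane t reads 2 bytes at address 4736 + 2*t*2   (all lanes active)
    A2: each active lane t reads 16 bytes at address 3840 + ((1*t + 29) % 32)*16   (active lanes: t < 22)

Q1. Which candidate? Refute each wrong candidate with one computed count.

A: A1 gives 3 transactions, not 1
C: A1 gives 2 transactions, not 1
B: all counts match (1,6)

Answer: B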